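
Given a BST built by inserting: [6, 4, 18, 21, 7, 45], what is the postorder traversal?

Tree insertion order: [6, 4, 18, 21, 7, 45]
Tree (level-order array): [6, 4, 18, None, None, 7, 21, None, None, None, 45]
Postorder traversal: [4, 7, 45, 21, 18, 6]


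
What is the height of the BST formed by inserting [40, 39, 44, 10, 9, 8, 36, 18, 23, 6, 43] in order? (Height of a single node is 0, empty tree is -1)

Insertion order: [40, 39, 44, 10, 9, 8, 36, 18, 23, 6, 43]
Tree (level-order array): [40, 39, 44, 10, None, 43, None, 9, 36, None, None, 8, None, 18, None, 6, None, None, 23]
Compute height bottom-up (empty subtree = -1):
  height(6) = 1 + max(-1, -1) = 0
  height(8) = 1 + max(0, -1) = 1
  height(9) = 1 + max(1, -1) = 2
  height(23) = 1 + max(-1, -1) = 0
  height(18) = 1 + max(-1, 0) = 1
  height(36) = 1 + max(1, -1) = 2
  height(10) = 1 + max(2, 2) = 3
  height(39) = 1 + max(3, -1) = 4
  height(43) = 1 + max(-1, -1) = 0
  height(44) = 1 + max(0, -1) = 1
  height(40) = 1 + max(4, 1) = 5
Height = 5


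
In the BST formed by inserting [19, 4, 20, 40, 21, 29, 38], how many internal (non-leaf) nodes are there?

Tree built from: [19, 4, 20, 40, 21, 29, 38]
Tree (level-order array): [19, 4, 20, None, None, None, 40, 21, None, None, 29, None, 38]
Rule: An internal node has at least one child.
Per-node child counts:
  node 19: 2 child(ren)
  node 4: 0 child(ren)
  node 20: 1 child(ren)
  node 40: 1 child(ren)
  node 21: 1 child(ren)
  node 29: 1 child(ren)
  node 38: 0 child(ren)
Matching nodes: [19, 20, 40, 21, 29]
Count of internal (non-leaf) nodes: 5


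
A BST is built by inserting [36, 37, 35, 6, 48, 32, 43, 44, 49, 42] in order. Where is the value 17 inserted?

Starting tree (level order): [36, 35, 37, 6, None, None, 48, None, 32, 43, 49, None, None, 42, 44]
Insertion path: 36 -> 35 -> 6 -> 32
Result: insert 17 as left child of 32
Final tree (level order): [36, 35, 37, 6, None, None, 48, None, 32, 43, 49, 17, None, 42, 44]


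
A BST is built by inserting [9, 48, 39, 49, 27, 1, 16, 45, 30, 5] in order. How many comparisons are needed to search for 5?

Search path for 5: 9 -> 1 -> 5
Found: True
Comparisons: 3


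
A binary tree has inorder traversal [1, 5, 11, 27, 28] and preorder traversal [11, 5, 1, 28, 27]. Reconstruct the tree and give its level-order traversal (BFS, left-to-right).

Inorder:  [1, 5, 11, 27, 28]
Preorder: [11, 5, 1, 28, 27]
Algorithm: preorder visits root first, so consume preorder in order;
for each root, split the current inorder slice at that value into
left-subtree inorder and right-subtree inorder, then recurse.
Recursive splits:
  root=11; inorder splits into left=[1, 5], right=[27, 28]
  root=5; inorder splits into left=[1], right=[]
  root=1; inorder splits into left=[], right=[]
  root=28; inorder splits into left=[27], right=[]
  root=27; inorder splits into left=[], right=[]
Reconstructed level-order: [11, 5, 28, 1, 27]


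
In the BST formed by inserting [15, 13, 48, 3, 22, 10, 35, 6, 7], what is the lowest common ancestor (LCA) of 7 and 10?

Tree insertion order: [15, 13, 48, 3, 22, 10, 35, 6, 7]
Tree (level-order array): [15, 13, 48, 3, None, 22, None, None, 10, None, 35, 6, None, None, None, None, 7]
In a BST, the LCA of p=7, q=10 is the first node v on the
root-to-leaf path with p <= v <= q (go left if both < v, right if both > v).
Walk from root:
  at 15: both 7 and 10 < 15, go left
  at 13: both 7 and 10 < 13, go left
  at 3: both 7 and 10 > 3, go right
  at 10: 7 <= 10 <= 10, this is the LCA
LCA = 10


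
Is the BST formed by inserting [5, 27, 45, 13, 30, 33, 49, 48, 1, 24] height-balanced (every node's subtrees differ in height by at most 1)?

Tree (level-order array): [5, 1, 27, None, None, 13, 45, None, 24, 30, 49, None, None, None, 33, 48]
Definition: a tree is height-balanced if, at every node, |h(left) - h(right)| <= 1 (empty subtree has height -1).
Bottom-up per-node check:
  node 1: h_left=-1, h_right=-1, diff=0 [OK], height=0
  node 24: h_left=-1, h_right=-1, diff=0 [OK], height=0
  node 13: h_left=-1, h_right=0, diff=1 [OK], height=1
  node 33: h_left=-1, h_right=-1, diff=0 [OK], height=0
  node 30: h_left=-1, h_right=0, diff=1 [OK], height=1
  node 48: h_left=-1, h_right=-1, diff=0 [OK], height=0
  node 49: h_left=0, h_right=-1, diff=1 [OK], height=1
  node 45: h_left=1, h_right=1, diff=0 [OK], height=2
  node 27: h_left=1, h_right=2, diff=1 [OK], height=3
  node 5: h_left=0, h_right=3, diff=3 [FAIL (|0-3|=3 > 1)], height=4
Node 5 violates the condition: |0 - 3| = 3 > 1.
Result: Not balanced


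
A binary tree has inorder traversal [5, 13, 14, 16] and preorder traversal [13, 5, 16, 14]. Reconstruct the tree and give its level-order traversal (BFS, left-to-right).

Inorder:  [5, 13, 14, 16]
Preorder: [13, 5, 16, 14]
Algorithm: preorder visits root first, so consume preorder in order;
for each root, split the current inorder slice at that value into
left-subtree inorder and right-subtree inorder, then recurse.
Recursive splits:
  root=13; inorder splits into left=[5], right=[14, 16]
  root=5; inorder splits into left=[], right=[]
  root=16; inorder splits into left=[14], right=[]
  root=14; inorder splits into left=[], right=[]
Reconstructed level-order: [13, 5, 16, 14]


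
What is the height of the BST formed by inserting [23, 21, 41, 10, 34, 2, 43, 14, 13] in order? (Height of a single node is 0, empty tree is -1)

Insertion order: [23, 21, 41, 10, 34, 2, 43, 14, 13]
Tree (level-order array): [23, 21, 41, 10, None, 34, 43, 2, 14, None, None, None, None, None, None, 13]
Compute height bottom-up (empty subtree = -1):
  height(2) = 1 + max(-1, -1) = 0
  height(13) = 1 + max(-1, -1) = 0
  height(14) = 1 + max(0, -1) = 1
  height(10) = 1 + max(0, 1) = 2
  height(21) = 1 + max(2, -1) = 3
  height(34) = 1 + max(-1, -1) = 0
  height(43) = 1 + max(-1, -1) = 0
  height(41) = 1 + max(0, 0) = 1
  height(23) = 1 + max(3, 1) = 4
Height = 4


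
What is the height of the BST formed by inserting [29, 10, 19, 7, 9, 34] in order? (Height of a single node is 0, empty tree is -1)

Insertion order: [29, 10, 19, 7, 9, 34]
Tree (level-order array): [29, 10, 34, 7, 19, None, None, None, 9]
Compute height bottom-up (empty subtree = -1):
  height(9) = 1 + max(-1, -1) = 0
  height(7) = 1 + max(-1, 0) = 1
  height(19) = 1 + max(-1, -1) = 0
  height(10) = 1 + max(1, 0) = 2
  height(34) = 1 + max(-1, -1) = 0
  height(29) = 1 + max(2, 0) = 3
Height = 3


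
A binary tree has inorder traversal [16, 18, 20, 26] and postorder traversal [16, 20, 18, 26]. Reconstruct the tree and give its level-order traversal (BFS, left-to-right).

Inorder:   [16, 18, 20, 26]
Postorder: [16, 20, 18, 26]
Algorithm: postorder visits root last, so walk postorder right-to-left;
each value is the root of the current inorder slice — split it at that
value, recurse on the right subtree first, then the left.
Recursive splits:
  root=26; inorder splits into left=[16, 18, 20], right=[]
  root=18; inorder splits into left=[16], right=[20]
  root=20; inorder splits into left=[], right=[]
  root=16; inorder splits into left=[], right=[]
Reconstructed level-order: [26, 18, 16, 20]


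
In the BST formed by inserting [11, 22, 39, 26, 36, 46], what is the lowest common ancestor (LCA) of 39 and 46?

Tree insertion order: [11, 22, 39, 26, 36, 46]
Tree (level-order array): [11, None, 22, None, 39, 26, 46, None, 36]
In a BST, the LCA of p=39, q=46 is the first node v on the
root-to-leaf path with p <= v <= q (go left if both < v, right if both > v).
Walk from root:
  at 11: both 39 and 46 > 11, go right
  at 22: both 39 and 46 > 22, go right
  at 39: 39 <= 39 <= 46, this is the LCA
LCA = 39


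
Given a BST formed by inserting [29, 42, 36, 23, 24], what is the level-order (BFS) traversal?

Tree insertion order: [29, 42, 36, 23, 24]
Tree (level-order array): [29, 23, 42, None, 24, 36]
BFS from the root, enqueuing left then right child of each popped node:
  queue [29] -> pop 29, enqueue [23, 42], visited so far: [29]
  queue [23, 42] -> pop 23, enqueue [24], visited so far: [29, 23]
  queue [42, 24] -> pop 42, enqueue [36], visited so far: [29, 23, 42]
  queue [24, 36] -> pop 24, enqueue [none], visited so far: [29, 23, 42, 24]
  queue [36] -> pop 36, enqueue [none], visited so far: [29, 23, 42, 24, 36]
Result: [29, 23, 42, 24, 36]


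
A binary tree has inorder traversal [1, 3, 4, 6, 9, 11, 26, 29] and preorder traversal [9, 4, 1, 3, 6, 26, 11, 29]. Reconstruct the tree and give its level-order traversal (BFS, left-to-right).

Inorder:  [1, 3, 4, 6, 9, 11, 26, 29]
Preorder: [9, 4, 1, 3, 6, 26, 11, 29]
Algorithm: preorder visits root first, so consume preorder in order;
for each root, split the current inorder slice at that value into
left-subtree inorder and right-subtree inorder, then recurse.
Recursive splits:
  root=9; inorder splits into left=[1, 3, 4, 6], right=[11, 26, 29]
  root=4; inorder splits into left=[1, 3], right=[6]
  root=1; inorder splits into left=[], right=[3]
  root=3; inorder splits into left=[], right=[]
  root=6; inorder splits into left=[], right=[]
  root=26; inorder splits into left=[11], right=[29]
  root=11; inorder splits into left=[], right=[]
  root=29; inorder splits into left=[], right=[]
Reconstructed level-order: [9, 4, 26, 1, 6, 11, 29, 3]


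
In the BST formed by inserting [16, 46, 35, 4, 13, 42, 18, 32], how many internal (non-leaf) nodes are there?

Tree built from: [16, 46, 35, 4, 13, 42, 18, 32]
Tree (level-order array): [16, 4, 46, None, 13, 35, None, None, None, 18, 42, None, 32]
Rule: An internal node has at least one child.
Per-node child counts:
  node 16: 2 child(ren)
  node 4: 1 child(ren)
  node 13: 0 child(ren)
  node 46: 1 child(ren)
  node 35: 2 child(ren)
  node 18: 1 child(ren)
  node 32: 0 child(ren)
  node 42: 0 child(ren)
Matching nodes: [16, 4, 46, 35, 18]
Count of internal (non-leaf) nodes: 5


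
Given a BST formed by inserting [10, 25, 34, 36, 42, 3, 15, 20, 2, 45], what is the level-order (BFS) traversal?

Tree insertion order: [10, 25, 34, 36, 42, 3, 15, 20, 2, 45]
Tree (level-order array): [10, 3, 25, 2, None, 15, 34, None, None, None, 20, None, 36, None, None, None, 42, None, 45]
BFS from the root, enqueuing left then right child of each popped node:
  queue [10] -> pop 10, enqueue [3, 25], visited so far: [10]
  queue [3, 25] -> pop 3, enqueue [2], visited so far: [10, 3]
  queue [25, 2] -> pop 25, enqueue [15, 34], visited so far: [10, 3, 25]
  queue [2, 15, 34] -> pop 2, enqueue [none], visited so far: [10, 3, 25, 2]
  queue [15, 34] -> pop 15, enqueue [20], visited so far: [10, 3, 25, 2, 15]
  queue [34, 20] -> pop 34, enqueue [36], visited so far: [10, 3, 25, 2, 15, 34]
  queue [20, 36] -> pop 20, enqueue [none], visited so far: [10, 3, 25, 2, 15, 34, 20]
  queue [36] -> pop 36, enqueue [42], visited so far: [10, 3, 25, 2, 15, 34, 20, 36]
  queue [42] -> pop 42, enqueue [45], visited so far: [10, 3, 25, 2, 15, 34, 20, 36, 42]
  queue [45] -> pop 45, enqueue [none], visited so far: [10, 3, 25, 2, 15, 34, 20, 36, 42, 45]
Result: [10, 3, 25, 2, 15, 34, 20, 36, 42, 45]


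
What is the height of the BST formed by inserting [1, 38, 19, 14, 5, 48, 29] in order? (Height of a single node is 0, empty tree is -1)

Insertion order: [1, 38, 19, 14, 5, 48, 29]
Tree (level-order array): [1, None, 38, 19, 48, 14, 29, None, None, 5]
Compute height bottom-up (empty subtree = -1):
  height(5) = 1 + max(-1, -1) = 0
  height(14) = 1 + max(0, -1) = 1
  height(29) = 1 + max(-1, -1) = 0
  height(19) = 1 + max(1, 0) = 2
  height(48) = 1 + max(-1, -1) = 0
  height(38) = 1 + max(2, 0) = 3
  height(1) = 1 + max(-1, 3) = 4
Height = 4


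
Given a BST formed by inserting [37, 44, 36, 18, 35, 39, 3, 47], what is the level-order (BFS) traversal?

Tree insertion order: [37, 44, 36, 18, 35, 39, 3, 47]
Tree (level-order array): [37, 36, 44, 18, None, 39, 47, 3, 35]
BFS from the root, enqueuing left then right child of each popped node:
  queue [37] -> pop 37, enqueue [36, 44], visited so far: [37]
  queue [36, 44] -> pop 36, enqueue [18], visited so far: [37, 36]
  queue [44, 18] -> pop 44, enqueue [39, 47], visited so far: [37, 36, 44]
  queue [18, 39, 47] -> pop 18, enqueue [3, 35], visited so far: [37, 36, 44, 18]
  queue [39, 47, 3, 35] -> pop 39, enqueue [none], visited so far: [37, 36, 44, 18, 39]
  queue [47, 3, 35] -> pop 47, enqueue [none], visited so far: [37, 36, 44, 18, 39, 47]
  queue [3, 35] -> pop 3, enqueue [none], visited so far: [37, 36, 44, 18, 39, 47, 3]
  queue [35] -> pop 35, enqueue [none], visited so far: [37, 36, 44, 18, 39, 47, 3, 35]
Result: [37, 36, 44, 18, 39, 47, 3, 35]


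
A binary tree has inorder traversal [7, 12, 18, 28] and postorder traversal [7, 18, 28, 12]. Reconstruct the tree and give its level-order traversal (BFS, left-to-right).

Inorder:   [7, 12, 18, 28]
Postorder: [7, 18, 28, 12]
Algorithm: postorder visits root last, so walk postorder right-to-left;
each value is the root of the current inorder slice — split it at that
value, recurse on the right subtree first, then the left.
Recursive splits:
  root=12; inorder splits into left=[7], right=[18, 28]
  root=28; inorder splits into left=[18], right=[]
  root=18; inorder splits into left=[], right=[]
  root=7; inorder splits into left=[], right=[]
Reconstructed level-order: [12, 7, 28, 18]


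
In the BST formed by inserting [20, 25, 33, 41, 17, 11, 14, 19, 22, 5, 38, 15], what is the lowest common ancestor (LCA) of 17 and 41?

Tree insertion order: [20, 25, 33, 41, 17, 11, 14, 19, 22, 5, 38, 15]
Tree (level-order array): [20, 17, 25, 11, 19, 22, 33, 5, 14, None, None, None, None, None, 41, None, None, None, 15, 38]
In a BST, the LCA of p=17, q=41 is the first node v on the
root-to-leaf path with p <= v <= q (go left if both < v, right if both > v).
Walk from root:
  at 20: 17 <= 20 <= 41, this is the LCA
LCA = 20


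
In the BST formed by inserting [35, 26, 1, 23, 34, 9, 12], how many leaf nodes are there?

Tree built from: [35, 26, 1, 23, 34, 9, 12]
Tree (level-order array): [35, 26, None, 1, 34, None, 23, None, None, 9, None, None, 12]
Rule: A leaf has 0 children.
Per-node child counts:
  node 35: 1 child(ren)
  node 26: 2 child(ren)
  node 1: 1 child(ren)
  node 23: 1 child(ren)
  node 9: 1 child(ren)
  node 12: 0 child(ren)
  node 34: 0 child(ren)
Matching nodes: [12, 34]
Count of leaf nodes: 2


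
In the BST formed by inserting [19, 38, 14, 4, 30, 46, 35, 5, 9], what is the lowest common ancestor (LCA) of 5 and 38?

Tree insertion order: [19, 38, 14, 4, 30, 46, 35, 5, 9]
Tree (level-order array): [19, 14, 38, 4, None, 30, 46, None, 5, None, 35, None, None, None, 9]
In a BST, the LCA of p=5, q=38 is the first node v on the
root-to-leaf path with p <= v <= q (go left if both < v, right if both > v).
Walk from root:
  at 19: 5 <= 19 <= 38, this is the LCA
LCA = 19


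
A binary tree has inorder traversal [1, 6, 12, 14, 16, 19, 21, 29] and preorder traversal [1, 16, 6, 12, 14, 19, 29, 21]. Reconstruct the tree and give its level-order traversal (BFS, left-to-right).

Inorder:  [1, 6, 12, 14, 16, 19, 21, 29]
Preorder: [1, 16, 6, 12, 14, 19, 29, 21]
Algorithm: preorder visits root first, so consume preorder in order;
for each root, split the current inorder slice at that value into
left-subtree inorder and right-subtree inorder, then recurse.
Recursive splits:
  root=1; inorder splits into left=[], right=[6, 12, 14, 16, 19, 21, 29]
  root=16; inorder splits into left=[6, 12, 14], right=[19, 21, 29]
  root=6; inorder splits into left=[], right=[12, 14]
  root=12; inorder splits into left=[], right=[14]
  root=14; inorder splits into left=[], right=[]
  root=19; inorder splits into left=[], right=[21, 29]
  root=29; inorder splits into left=[21], right=[]
  root=21; inorder splits into left=[], right=[]
Reconstructed level-order: [1, 16, 6, 19, 12, 29, 14, 21]


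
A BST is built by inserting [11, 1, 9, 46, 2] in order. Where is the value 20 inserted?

Starting tree (level order): [11, 1, 46, None, 9, None, None, 2]
Insertion path: 11 -> 46
Result: insert 20 as left child of 46
Final tree (level order): [11, 1, 46, None, 9, 20, None, 2]


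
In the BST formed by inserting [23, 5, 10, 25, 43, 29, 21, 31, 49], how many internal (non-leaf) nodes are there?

Tree built from: [23, 5, 10, 25, 43, 29, 21, 31, 49]
Tree (level-order array): [23, 5, 25, None, 10, None, 43, None, 21, 29, 49, None, None, None, 31]
Rule: An internal node has at least one child.
Per-node child counts:
  node 23: 2 child(ren)
  node 5: 1 child(ren)
  node 10: 1 child(ren)
  node 21: 0 child(ren)
  node 25: 1 child(ren)
  node 43: 2 child(ren)
  node 29: 1 child(ren)
  node 31: 0 child(ren)
  node 49: 0 child(ren)
Matching nodes: [23, 5, 10, 25, 43, 29]
Count of internal (non-leaf) nodes: 6


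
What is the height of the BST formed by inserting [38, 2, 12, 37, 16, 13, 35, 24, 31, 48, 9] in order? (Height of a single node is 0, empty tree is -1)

Insertion order: [38, 2, 12, 37, 16, 13, 35, 24, 31, 48, 9]
Tree (level-order array): [38, 2, 48, None, 12, None, None, 9, 37, None, None, 16, None, 13, 35, None, None, 24, None, None, 31]
Compute height bottom-up (empty subtree = -1):
  height(9) = 1 + max(-1, -1) = 0
  height(13) = 1 + max(-1, -1) = 0
  height(31) = 1 + max(-1, -1) = 0
  height(24) = 1 + max(-1, 0) = 1
  height(35) = 1 + max(1, -1) = 2
  height(16) = 1 + max(0, 2) = 3
  height(37) = 1 + max(3, -1) = 4
  height(12) = 1 + max(0, 4) = 5
  height(2) = 1 + max(-1, 5) = 6
  height(48) = 1 + max(-1, -1) = 0
  height(38) = 1 + max(6, 0) = 7
Height = 7


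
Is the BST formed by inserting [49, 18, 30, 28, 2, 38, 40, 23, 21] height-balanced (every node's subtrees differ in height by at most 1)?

Tree (level-order array): [49, 18, None, 2, 30, None, None, 28, 38, 23, None, None, 40, 21]
Definition: a tree is height-balanced if, at every node, |h(left) - h(right)| <= 1 (empty subtree has height -1).
Bottom-up per-node check:
  node 2: h_left=-1, h_right=-1, diff=0 [OK], height=0
  node 21: h_left=-1, h_right=-1, diff=0 [OK], height=0
  node 23: h_left=0, h_right=-1, diff=1 [OK], height=1
  node 28: h_left=1, h_right=-1, diff=2 [FAIL (|1--1|=2 > 1)], height=2
  node 40: h_left=-1, h_right=-1, diff=0 [OK], height=0
  node 38: h_left=-1, h_right=0, diff=1 [OK], height=1
  node 30: h_left=2, h_right=1, diff=1 [OK], height=3
  node 18: h_left=0, h_right=3, diff=3 [FAIL (|0-3|=3 > 1)], height=4
  node 49: h_left=4, h_right=-1, diff=5 [FAIL (|4--1|=5 > 1)], height=5
Node 28 violates the condition: |1 - -1| = 2 > 1.
Result: Not balanced


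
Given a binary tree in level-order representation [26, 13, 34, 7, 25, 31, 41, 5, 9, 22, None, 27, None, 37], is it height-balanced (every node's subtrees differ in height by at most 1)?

Tree (level-order array): [26, 13, 34, 7, 25, 31, 41, 5, 9, 22, None, 27, None, 37]
Definition: a tree is height-balanced if, at every node, |h(left) - h(right)| <= 1 (empty subtree has height -1).
Bottom-up per-node check:
  node 5: h_left=-1, h_right=-1, diff=0 [OK], height=0
  node 9: h_left=-1, h_right=-1, diff=0 [OK], height=0
  node 7: h_left=0, h_right=0, diff=0 [OK], height=1
  node 22: h_left=-1, h_right=-1, diff=0 [OK], height=0
  node 25: h_left=0, h_right=-1, diff=1 [OK], height=1
  node 13: h_left=1, h_right=1, diff=0 [OK], height=2
  node 27: h_left=-1, h_right=-1, diff=0 [OK], height=0
  node 31: h_left=0, h_right=-1, diff=1 [OK], height=1
  node 37: h_left=-1, h_right=-1, diff=0 [OK], height=0
  node 41: h_left=0, h_right=-1, diff=1 [OK], height=1
  node 34: h_left=1, h_right=1, diff=0 [OK], height=2
  node 26: h_left=2, h_right=2, diff=0 [OK], height=3
All nodes satisfy the balance condition.
Result: Balanced


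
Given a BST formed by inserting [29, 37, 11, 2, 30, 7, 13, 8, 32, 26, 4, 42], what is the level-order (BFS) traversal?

Tree insertion order: [29, 37, 11, 2, 30, 7, 13, 8, 32, 26, 4, 42]
Tree (level-order array): [29, 11, 37, 2, 13, 30, 42, None, 7, None, 26, None, 32, None, None, 4, 8]
BFS from the root, enqueuing left then right child of each popped node:
  queue [29] -> pop 29, enqueue [11, 37], visited so far: [29]
  queue [11, 37] -> pop 11, enqueue [2, 13], visited so far: [29, 11]
  queue [37, 2, 13] -> pop 37, enqueue [30, 42], visited so far: [29, 11, 37]
  queue [2, 13, 30, 42] -> pop 2, enqueue [7], visited so far: [29, 11, 37, 2]
  queue [13, 30, 42, 7] -> pop 13, enqueue [26], visited so far: [29, 11, 37, 2, 13]
  queue [30, 42, 7, 26] -> pop 30, enqueue [32], visited so far: [29, 11, 37, 2, 13, 30]
  queue [42, 7, 26, 32] -> pop 42, enqueue [none], visited so far: [29, 11, 37, 2, 13, 30, 42]
  queue [7, 26, 32] -> pop 7, enqueue [4, 8], visited so far: [29, 11, 37, 2, 13, 30, 42, 7]
  queue [26, 32, 4, 8] -> pop 26, enqueue [none], visited so far: [29, 11, 37, 2, 13, 30, 42, 7, 26]
  queue [32, 4, 8] -> pop 32, enqueue [none], visited so far: [29, 11, 37, 2, 13, 30, 42, 7, 26, 32]
  queue [4, 8] -> pop 4, enqueue [none], visited so far: [29, 11, 37, 2, 13, 30, 42, 7, 26, 32, 4]
  queue [8] -> pop 8, enqueue [none], visited so far: [29, 11, 37, 2, 13, 30, 42, 7, 26, 32, 4, 8]
Result: [29, 11, 37, 2, 13, 30, 42, 7, 26, 32, 4, 8]


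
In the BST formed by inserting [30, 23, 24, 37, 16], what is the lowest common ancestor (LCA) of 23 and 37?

Tree insertion order: [30, 23, 24, 37, 16]
Tree (level-order array): [30, 23, 37, 16, 24]
In a BST, the LCA of p=23, q=37 is the first node v on the
root-to-leaf path with p <= v <= q (go left if both < v, right if both > v).
Walk from root:
  at 30: 23 <= 30 <= 37, this is the LCA
LCA = 30


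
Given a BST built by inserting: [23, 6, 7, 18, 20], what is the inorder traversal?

Tree insertion order: [23, 6, 7, 18, 20]
Tree (level-order array): [23, 6, None, None, 7, None, 18, None, 20]
Inorder traversal: [6, 7, 18, 20, 23]


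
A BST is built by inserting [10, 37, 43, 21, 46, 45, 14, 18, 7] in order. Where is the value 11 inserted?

Starting tree (level order): [10, 7, 37, None, None, 21, 43, 14, None, None, 46, None, 18, 45]
Insertion path: 10 -> 37 -> 21 -> 14
Result: insert 11 as left child of 14
Final tree (level order): [10, 7, 37, None, None, 21, 43, 14, None, None, 46, 11, 18, 45]


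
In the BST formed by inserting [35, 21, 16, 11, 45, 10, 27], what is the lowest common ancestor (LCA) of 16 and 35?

Tree insertion order: [35, 21, 16, 11, 45, 10, 27]
Tree (level-order array): [35, 21, 45, 16, 27, None, None, 11, None, None, None, 10]
In a BST, the LCA of p=16, q=35 is the first node v on the
root-to-leaf path with p <= v <= q (go left if both < v, right if both > v).
Walk from root:
  at 35: 16 <= 35 <= 35, this is the LCA
LCA = 35


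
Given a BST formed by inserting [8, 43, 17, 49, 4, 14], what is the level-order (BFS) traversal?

Tree insertion order: [8, 43, 17, 49, 4, 14]
Tree (level-order array): [8, 4, 43, None, None, 17, 49, 14]
BFS from the root, enqueuing left then right child of each popped node:
  queue [8] -> pop 8, enqueue [4, 43], visited so far: [8]
  queue [4, 43] -> pop 4, enqueue [none], visited so far: [8, 4]
  queue [43] -> pop 43, enqueue [17, 49], visited so far: [8, 4, 43]
  queue [17, 49] -> pop 17, enqueue [14], visited so far: [8, 4, 43, 17]
  queue [49, 14] -> pop 49, enqueue [none], visited so far: [8, 4, 43, 17, 49]
  queue [14] -> pop 14, enqueue [none], visited so far: [8, 4, 43, 17, 49, 14]
Result: [8, 4, 43, 17, 49, 14]


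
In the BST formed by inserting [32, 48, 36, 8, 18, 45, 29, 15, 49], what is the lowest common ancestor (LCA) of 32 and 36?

Tree insertion order: [32, 48, 36, 8, 18, 45, 29, 15, 49]
Tree (level-order array): [32, 8, 48, None, 18, 36, 49, 15, 29, None, 45]
In a BST, the LCA of p=32, q=36 is the first node v on the
root-to-leaf path with p <= v <= q (go left if both < v, right if both > v).
Walk from root:
  at 32: 32 <= 32 <= 36, this is the LCA
LCA = 32


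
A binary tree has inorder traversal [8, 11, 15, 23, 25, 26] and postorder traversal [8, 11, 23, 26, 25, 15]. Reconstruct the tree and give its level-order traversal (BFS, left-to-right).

Inorder:   [8, 11, 15, 23, 25, 26]
Postorder: [8, 11, 23, 26, 25, 15]
Algorithm: postorder visits root last, so walk postorder right-to-left;
each value is the root of the current inorder slice — split it at that
value, recurse on the right subtree first, then the left.
Recursive splits:
  root=15; inorder splits into left=[8, 11], right=[23, 25, 26]
  root=25; inorder splits into left=[23], right=[26]
  root=26; inorder splits into left=[], right=[]
  root=23; inorder splits into left=[], right=[]
  root=11; inorder splits into left=[8], right=[]
  root=8; inorder splits into left=[], right=[]
Reconstructed level-order: [15, 11, 25, 8, 23, 26]


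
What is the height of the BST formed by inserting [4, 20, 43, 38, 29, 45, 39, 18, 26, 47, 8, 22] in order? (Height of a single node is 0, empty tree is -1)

Insertion order: [4, 20, 43, 38, 29, 45, 39, 18, 26, 47, 8, 22]
Tree (level-order array): [4, None, 20, 18, 43, 8, None, 38, 45, None, None, 29, 39, None, 47, 26, None, None, None, None, None, 22]
Compute height bottom-up (empty subtree = -1):
  height(8) = 1 + max(-1, -1) = 0
  height(18) = 1 + max(0, -1) = 1
  height(22) = 1 + max(-1, -1) = 0
  height(26) = 1 + max(0, -1) = 1
  height(29) = 1 + max(1, -1) = 2
  height(39) = 1 + max(-1, -1) = 0
  height(38) = 1 + max(2, 0) = 3
  height(47) = 1 + max(-1, -1) = 0
  height(45) = 1 + max(-1, 0) = 1
  height(43) = 1 + max(3, 1) = 4
  height(20) = 1 + max(1, 4) = 5
  height(4) = 1 + max(-1, 5) = 6
Height = 6


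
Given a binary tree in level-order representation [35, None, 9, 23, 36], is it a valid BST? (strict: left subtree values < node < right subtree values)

Level-order array: [35, None, 9, 23, 36]
Validate using subtree bounds (lo, hi): at each node, require lo < value < hi,
then recurse left with hi=value and right with lo=value.
Preorder trace (stopping at first violation):
  at node 35 with bounds (-inf, +inf): OK
  at node 9 with bounds (35, +inf): VIOLATION
Node 9 violates its bound: not (35 < 9 < +inf).
Result: Not a valid BST


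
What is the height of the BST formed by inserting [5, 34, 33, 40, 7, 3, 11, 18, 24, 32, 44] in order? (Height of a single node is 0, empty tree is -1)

Insertion order: [5, 34, 33, 40, 7, 3, 11, 18, 24, 32, 44]
Tree (level-order array): [5, 3, 34, None, None, 33, 40, 7, None, None, 44, None, 11, None, None, None, 18, None, 24, None, 32]
Compute height bottom-up (empty subtree = -1):
  height(3) = 1 + max(-1, -1) = 0
  height(32) = 1 + max(-1, -1) = 0
  height(24) = 1 + max(-1, 0) = 1
  height(18) = 1 + max(-1, 1) = 2
  height(11) = 1 + max(-1, 2) = 3
  height(7) = 1 + max(-1, 3) = 4
  height(33) = 1 + max(4, -1) = 5
  height(44) = 1 + max(-1, -1) = 0
  height(40) = 1 + max(-1, 0) = 1
  height(34) = 1 + max(5, 1) = 6
  height(5) = 1 + max(0, 6) = 7
Height = 7


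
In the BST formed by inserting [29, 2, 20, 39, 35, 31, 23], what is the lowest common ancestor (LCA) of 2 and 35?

Tree insertion order: [29, 2, 20, 39, 35, 31, 23]
Tree (level-order array): [29, 2, 39, None, 20, 35, None, None, 23, 31]
In a BST, the LCA of p=2, q=35 is the first node v on the
root-to-leaf path with p <= v <= q (go left if both < v, right if both > v).
Walk from root:
  at 29: 2 <= 29 <= 35, this is the LCA
LCA = 29


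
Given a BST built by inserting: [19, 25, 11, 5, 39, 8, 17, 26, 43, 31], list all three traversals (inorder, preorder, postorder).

Tree insertion order: [19, 25, 11, 5, 39, 8, 17, 26, 43, 31]
Tree (level-order array): [19, 11, 25, 5, 17, None, 39, None, 8, None, None, 26, 43, None, None, None, 31]
Inorder (L, root, R): [5, 8, 11, 17, 19, 25, 26, 31, 39, 43]
Preorder (root, L, R): [19, 11, 5, 8, 17, 25, 39, 26, 31, 43]
Postorder (L, R, root): [8, 5, 17, 11, 31, 26, 43, 39, 25, 19]


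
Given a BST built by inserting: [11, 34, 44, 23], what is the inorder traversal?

Tree insertion order: [11, 34, 44, 23]
Tree (level-order array): [11, None, 34, 23, 44]
Inorder traversal: [11, 23, 34, 44]


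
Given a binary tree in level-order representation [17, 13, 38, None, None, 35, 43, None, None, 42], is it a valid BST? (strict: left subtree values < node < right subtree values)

Level-order array: [17, 13, 38, None, None, 35, 43, None, None, 42]
Validate using subtree bounds (lo, hi): at each node, require lo < value < hi,
then recurse left with hi=value and right with lo=value.
Preorder trace (stopping at first violation):
  at node 17 with bounds (-inf, +inf): OK
  at node 13 with bounds (-inf, 17): OK
  at node 38 with bounds (17, +inf): OK
  at node 35 with bounds (17, 38): OK
  at node 43 with bounds (38, +inf): OK
  at node 42 with bounds (38, 43): OK
No violation found at any node.
Result: Valid BST


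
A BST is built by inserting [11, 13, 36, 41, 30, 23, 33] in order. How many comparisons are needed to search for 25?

Search path for 25: 11 -> 13 -> 36 -> 30 -> 23
Found: False
Comparisons: 5


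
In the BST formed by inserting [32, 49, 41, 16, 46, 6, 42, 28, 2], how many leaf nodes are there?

Tree built from: [32, 49, 41, 16, 46, 6, 42, 28, 2]
Tree (level-order array): [32, 16, 49, 6, 28, 41, None, 2, None, None, None, None, 46, None, None, 42]
Rule: A leaf has 0 children.
Per-node child counts:
  node 32: 2 child(ren)
  node 16: 2 child(ren)
  node 6: 1 child(ren)
  node 2: 0 child(ren)
  node 28: 0 child(ren)
  node 49: 1 child(ren)
  node 41: 1 child(ren)
  node 46: 1 child(ren)
  node 42: 0 child(ren)
Matching nodes: [2, 28, 42]
Count of leaf nodes: 3


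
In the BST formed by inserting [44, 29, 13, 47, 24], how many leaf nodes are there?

Tree built from: [44, 29, 13, 47, 24]
Tree (level-order array): [44, 29, 47, 13, None, None, None, None, 24]
Rule: A leaf has 0 children.
Per-node child counts:
  node 44: 2 child(ren)
  node 29: 1 child(ren)
  node 13: 1 child(ren)
  node 24: 0 child(ren)
  node 47: 0 child(ren)
Matching nodes: [24, 47]
Count of leaf nodes: 2


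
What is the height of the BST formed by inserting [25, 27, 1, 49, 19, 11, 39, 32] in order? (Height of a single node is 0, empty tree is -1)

Insertion order: [25, 27, 1, 49, 19, 11, 39, 32]
Tree (level-order array): [25, 1, 27, None, 19, None, 49, 11, None, 39, None, None, None, 32]
Compute height bottom-up (empty subtree = -1):
  height(11) = 1 + max(-1, -1) = 0
  height(19) = 1 + max(0, -1) = 1
  height(1) = 1 + max(-1, 1) = 2
  height(32) = 1 + max(-1, -1) = 0
  height(39) = 1 + max(0, -1) = 1
  height(49) = 1 + max(1, -1) = 2
  height(27) = 1 + max(-1, 2) = 3
  height(25) = 1 + max(2, 3) = 4
Height = 4


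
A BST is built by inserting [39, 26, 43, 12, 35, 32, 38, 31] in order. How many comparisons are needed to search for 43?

Search path for 43: 39 -> 43
Found: True
Comparisons: 2


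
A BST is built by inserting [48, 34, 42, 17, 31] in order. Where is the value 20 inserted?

Starting tree (level order): [48, 34, None, 17, 42, None, 31]
Insertion path: 48 -> 34 -> 17 -> 31
Result: insert 20 as left child of 31
Final tree (level order): [48, 34, None, 17, 42, None, 31, None, None, 20]


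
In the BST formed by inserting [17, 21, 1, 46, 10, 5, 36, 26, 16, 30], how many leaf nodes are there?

Tree built from: [17, 21, 1, 46, 10, 5, 36, 26, 16, 30]
Tree (level-order array): [17, 1, 21, None, 10, None, 46, 5, 16, 36, None, None, None, None, None, 26, None, None, 30]
Rule: A leaf has 0 children.
Per-node child counts:
  node 17: 2 child(ren)
  node 1: 1 child(ren)
  node 10: 2 child(ren)
  node 5: 0 child(ren)
  node 16: 0 child(ren)
  node 21: 1 child(ren)
  node 46: 1 child(ren)
  node 36: 1 child(ren)
  node 26: 1 child(ren)
  node 30: 0 child(ren)
Matching nodes: [5, 16, 30]
Count of leaf nodes: 3


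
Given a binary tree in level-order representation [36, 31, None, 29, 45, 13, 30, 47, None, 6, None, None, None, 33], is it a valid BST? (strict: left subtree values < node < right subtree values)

Level-order array: [36, 31, None, 29, 45, 13, 30, 47, None, 6, None, None, None, 33]
Validate using subtree bounds (lo, hi): at each node, require lo < value < hi,
then recurse left with hi=value and right with lo=value.
Preorder trace (stopping at first violation):
  at node 36 with bounds (-inf, +inf): OK
  at node 31 with bounds (-inf, 36): OK
  at node 29 with bounds (-inf, 31): OK
  at node 13 with bounds (-inf, 29): OK
  at node 6 with bounds (-inf, 13): OK
  at node 30 with bounds (29, 31): OK
  at node 45 with bounds (31, 36): VIOLATION
Node 45 violates its bound: not (31 < 45 < 36).
Result: Not a valid BST


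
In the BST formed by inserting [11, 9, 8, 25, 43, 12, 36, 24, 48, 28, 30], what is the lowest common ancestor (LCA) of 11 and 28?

Tree insertion order: [11, 9, 8, 25, 43, 12, 36, 24, 48, 28, 30]
Tree (level-order array): [11, 9, 25, 8, None, 12, 43, None, None, None, 24, 36, 48, None, None, 28, None, None, None, None, 30]
In a BST, the LCA of p=11, q=28 is the first node v on the
root-to-leaf path with p <= v <= q (go left if both < v, right if both > v).
Walk from root:
  at 11: 11 <= 11 <= 28, this is the LCA
LCA = 11


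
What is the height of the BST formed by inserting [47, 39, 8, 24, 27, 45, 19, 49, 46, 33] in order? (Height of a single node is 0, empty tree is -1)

Insertion order: [47, 39, 8, 24, 27, 45, 19, 49, 46, 33]
Tree (level-order array): [47, 39, 49, 8, 45, None, None, None, 24, None, 46, 19, 27, None, None, None, None, None, 33]
Compute height bottom-up (empty subtree = -1):
  height(19) = 1 + max(-1, -1) = 0
  height(33) = 1 + max(-1, -1) = 0
  height(27) = 1 + max(-1, 0) = 1
  height(24) = 1 + max(0, 1) = 2
  height(8) = 1 + max(-1, 2) = 3
  height(46) = 1 + max(-1, -1) = 0
  height(45) = 1 + max(-1, 0) = 1
  height(39) = 1 + max(3, 1) = 4
  height(49) = 1 + max(-1, -1) = 0
  height(47) = 1 + max(4, 0) = 5
Height = 5


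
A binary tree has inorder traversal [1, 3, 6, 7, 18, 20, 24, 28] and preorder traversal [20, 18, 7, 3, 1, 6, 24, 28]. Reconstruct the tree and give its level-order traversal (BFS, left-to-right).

Inorder:  [1, 3, 6, 7, 18, 20, 24, 28]
Preorder: [20, 18, 7, 3, 1, 6, 24, 28]
Algorithm: preorder visits root first, so consume preorder in order;
for each root, split the current inorder slice at that value into
left-subtree inorder and right-subtree inorder, then recurse.
Recursive splits:
  root=20; inorder splits into left=[1, 3, 6, 7, 18], right=[24, 28]
  root=18; inorder splits into left=[1, 3, 6, 7], right=[]
  root=7; inorder splits into left=[1, 3, 6], right=[]
  root=3; inorder splits into left=[1], right=[6]
  root=1; inorder splits into left=[], right=[]
  root=6; inorder splits into left=[], right=[]
  root=24; inorder splits into left=[], right=[28]
  root=28; inorder splits into left=[], right=[]
Reconstructed level-order: [20, 18, 24, 7, 28, 3, 1, 6]


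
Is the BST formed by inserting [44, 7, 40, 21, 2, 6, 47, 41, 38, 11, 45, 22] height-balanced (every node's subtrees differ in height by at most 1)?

Tree (level-order array): [44, 7, 47, 2, 40, 45, None, None, 6, 21, 41, None, None, None, None, 11, 38, None, None, None, None, 22]
Definition: a tree is height-balanced if, at every node, |h(left) - h(right)| <= 1 (empty subtree has height -1).
Bottom-up per-node check:
  node 6: h_left=-1, h_right=-1, diff=0 [OK], height=0
  node 2: h_left=-1, h_right=0, diff=1 [OK], height=1
  node 11: h_left=-1, h_right=-1, diff=0 [OK], height=0
  node 22: h_left=-1, h_right=-1, diff=0 [OK], height=0
  node 38: h_left=0, h_right=-1, diff=1 [OK], height=1
  node 21: h_left=0, h_right=1, diff=1 [OK], height=2
  node 41: h_left=-1, h_right=-1, diff=0 [OK], height=0
  node 40: h_left=2, h_right=0, diff=2 [FAIL (|2-0|=2 > 1)], height=3
  node 7: h_left=1, h_right=3, diff=2 [FAIL (|1-3|=2 > 1)], height=4
  node 45: h_left=-1, h_right=-1, diff=0 [OK], height=0
  node 47: h_left=0, h_right=-1, diff=1 [OK], height=1
  node 44: h_left=4, h_right=1, diff=3 [FAIL (|4-1|=3 > 1)], height=5
Node 40 violates the condition: |2 - 0| = 2 > 1.
Result: Not balanced


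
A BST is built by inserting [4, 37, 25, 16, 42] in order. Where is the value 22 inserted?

Starting tree (level order): [4, None, 37, 25, 42, 16]
Insertion path: 4 -> 37 -> 25 -> 16
Result: insert 22 as right child of 16
Final tree (level order): [4, None, 37, 25, 42, 16, None, None, None, None, 22]


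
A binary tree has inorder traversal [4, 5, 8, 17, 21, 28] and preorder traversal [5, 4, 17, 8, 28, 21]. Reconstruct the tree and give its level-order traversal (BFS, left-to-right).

Inorder:  [4, 5, 8, 17, 21, 28]
Preorder: [5, 4, 17, 8, 28, 21]
Algorithm: preorder visits root first, so consume preorder in order;
for each root, split the current inorder slice at that value into
left-subtree inorder and right-subtree inorder, then recurse.
Recursive splits:
  root=5; inorder splits into left=[4], right=[8, 17, 21, 28]
  root=4; inorder splits into left=[], right=[]
  root=17; inorder splits into left=[8], right=[21, 28]
  root=8; inorder splits into left=[], right=[]
  root=28; inorder splits into left=[21], right=[]
  root=21; inorder splits into left=[], right=[]
Reconstructed level-order: [5, 4, 17, 8, 28, 21]


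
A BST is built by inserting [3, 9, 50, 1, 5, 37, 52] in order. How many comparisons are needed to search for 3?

Search path for 3: 3
Found: True
Comparisons: 1


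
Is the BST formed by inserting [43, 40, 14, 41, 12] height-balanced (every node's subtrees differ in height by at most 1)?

Tree (level-order array): [43, 40, None, 14, 41, 12]
Definition: a tree is height-balanced if, at every node, |h(left) - h(right)| <= 1 (empty subtree has height -1).
Bottom-up per-node check:
  node 12: h_left=-1, h_right=-1, diff=0 [OK], height=0
  node 14: h_left=0, h_right=-1, diff=1 [OK], height=1
  node 41: h_left=-1, h_right=-1, diff=0 [OK], height=0
  node 40: h_left=1, h_right=0, diff=1 [OK], height=2
  node 43: h_left=2, h_right=-1, diff=3 [FAIL (|2--1|=3 > 1)], height=3
Node 43 violates the condition: |2 - -1| = 3 > 1.
Result: Not balanced


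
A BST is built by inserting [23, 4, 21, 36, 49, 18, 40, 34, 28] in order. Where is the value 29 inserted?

Starting tree (level order): [23, 4, 36, None, 21, 34, 49, 18, None, 28, None, 40]
Insertion path: 23 -> 36 -> 34 -> 28
Result: insert 29 as right child of 28
Final tree (level order): [23, 4, 36, None, 21, 34, 49, 18, None, 28, None, 40, None, None, None, None, 29]


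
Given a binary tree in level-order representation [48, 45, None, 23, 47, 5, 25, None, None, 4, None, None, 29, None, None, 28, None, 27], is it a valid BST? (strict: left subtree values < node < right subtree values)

Level-order array: [48, 45, None, 23, 47, 5, 25, None, None, 4, None, None, 29, None, None, 28, None, 27]
Validate using subtree bounds (lo, hi): at each node, require lo < value < hi,
then recurse left with hi=value and right with lo=value.
Preorder trace (stopping at first violation):
  at node 48 with bounds (-inf, +inf): OK
  at node 45 with bounds (-inf, 48): OK
  at node 23 with bounds (-inf, 45): OK
  at node 5 with bounds (-inf, 23): OK
  at node 4 with bounds (-inf, 5): OK
  at node 25 with bounds (23, 45): OK
  at node 29 with bounds (25, 45): OK
  at node 28 with bounds (25, 29): OK
  at node 27 with bounds (25, 28): OK
  at node 47 with bounds (45, 48): OK
No violation found at any node.
Result: Valid BST


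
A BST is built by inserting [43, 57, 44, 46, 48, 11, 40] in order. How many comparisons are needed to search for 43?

Search path for 43: 43
Found: True
Comparisons: 1


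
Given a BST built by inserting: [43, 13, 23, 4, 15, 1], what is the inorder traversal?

Tree insertion order: [43, 13, 23, 4, 15, 1]
Tree (level-order array): [43, 13, None, 4, 23, 1, None, 15]
Inorder traversal: [1, 4, 13, 15, 23, 43]


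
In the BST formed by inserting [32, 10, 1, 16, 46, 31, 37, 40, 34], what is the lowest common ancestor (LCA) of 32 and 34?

Tree insertion order: [32, 10, 1, 16, 46, 31, 37, 40, 34]
Tree (level-order array): [32, 10, 46, 1, 16, 37, None, None, None, None, 31, 34, 40]
In a BST, the LCA of p=32, q=34 is the first node v on the
root-to-leaf path with p <= v <= q (go left if both < v, right if both > v).
Walk from root:
  at 32: 32 <= 32 <= 34, this is the LCA
LCA = 32


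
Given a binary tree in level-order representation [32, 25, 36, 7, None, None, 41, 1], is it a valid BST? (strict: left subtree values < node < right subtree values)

Level-order array: [32, 25, 36, 7, None, None, 41, 1]
Validate using subtree bounds (lo, hi): at each node, require lo < value < hi,
then recurse left with hi=value and right with lo=value.
Preorder trace (stopping at first violation):
  at node 32 with bounds (-inf, +inf): OK
  at node 25 with bounds (-inf, 32): OK
  at node 7 with bounds (-inf, 25): OK
  at node 1 with bounds (-inf, 7): OK
  at node 36 with bounds (32, +inf): OK
  at node 41 with bounds (36, +inf): OK
No violation found at any node.
Result: Valid BST
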